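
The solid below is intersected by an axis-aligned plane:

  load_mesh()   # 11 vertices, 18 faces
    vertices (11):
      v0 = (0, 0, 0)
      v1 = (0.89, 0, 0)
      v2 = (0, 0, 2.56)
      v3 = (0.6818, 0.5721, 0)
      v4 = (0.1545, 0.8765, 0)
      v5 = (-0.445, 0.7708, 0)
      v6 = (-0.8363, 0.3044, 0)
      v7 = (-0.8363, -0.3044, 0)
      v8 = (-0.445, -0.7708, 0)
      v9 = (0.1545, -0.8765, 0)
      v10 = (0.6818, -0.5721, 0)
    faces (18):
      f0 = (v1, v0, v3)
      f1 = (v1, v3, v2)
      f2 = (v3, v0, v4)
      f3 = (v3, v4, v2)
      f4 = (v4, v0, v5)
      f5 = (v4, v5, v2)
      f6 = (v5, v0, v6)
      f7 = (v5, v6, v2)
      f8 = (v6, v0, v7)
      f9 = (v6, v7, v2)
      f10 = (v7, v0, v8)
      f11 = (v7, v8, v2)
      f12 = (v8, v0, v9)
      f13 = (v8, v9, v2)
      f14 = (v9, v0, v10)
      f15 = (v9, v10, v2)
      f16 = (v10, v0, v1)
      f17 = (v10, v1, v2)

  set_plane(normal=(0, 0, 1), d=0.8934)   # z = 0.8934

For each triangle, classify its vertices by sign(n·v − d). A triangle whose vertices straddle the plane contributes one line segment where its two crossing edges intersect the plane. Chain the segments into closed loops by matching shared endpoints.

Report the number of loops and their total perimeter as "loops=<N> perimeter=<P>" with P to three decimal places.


loops=1 perimeter=3.567

Straddling triangles (9 of 18):
  (v1,v3,v2) [--+] → (0.443862, 0.372446, 0.8934)–(0.579404, 0, 0.8934)  len=0.3963
  (v3,v4,v2) [--+] → (0.100582, 0.570615, 0.8934)–(0.443862, 0.372446, 0.8934)  len=0.3964
  (v4,v5,v2) [--+] → (-0.289702, 0.501803, 0.8934)–(0.100582, 0.570615, 0.8934)  len=0.3963
  (v5,v6,v2) [--+] → (-0.544444, 0.198169, 0.8934)–(-0.289702, 0.501803, 0.8934)  len=0.3963
  (v6,v7,v2) [--+] → (-0.544444, -0.198169, 0.8934)–(-0.544444, 0.198169, 0.8934)  len=0.3963
  (v7,v8,v2) [--+] → (-0.289702, -0.501803, 0.8934)–(-0.544444, -0.198169, 0.8934)  len=0.3963
  (v8,v9,v2) [--+] → (0.100582, -0.570615, 0.8934)–(-0.289702, -0.501803, 0.8934)  len=0.3963
  (v9,v10,v2) [--+] → (0.443862, -0.372446, 0.8934)–(0.100582, -0.570615, 0.8934)  len=0.3964
  (v10,v1,v2) [--+] → (0.579404, 0, 0.8934)–(0.443862, -0.372446, 0.8934)  len=0.3963

Chained into 1 loop(s):
  loop 1: 9 segments, perimeter = 3.5671
Total perimeter = 3.567


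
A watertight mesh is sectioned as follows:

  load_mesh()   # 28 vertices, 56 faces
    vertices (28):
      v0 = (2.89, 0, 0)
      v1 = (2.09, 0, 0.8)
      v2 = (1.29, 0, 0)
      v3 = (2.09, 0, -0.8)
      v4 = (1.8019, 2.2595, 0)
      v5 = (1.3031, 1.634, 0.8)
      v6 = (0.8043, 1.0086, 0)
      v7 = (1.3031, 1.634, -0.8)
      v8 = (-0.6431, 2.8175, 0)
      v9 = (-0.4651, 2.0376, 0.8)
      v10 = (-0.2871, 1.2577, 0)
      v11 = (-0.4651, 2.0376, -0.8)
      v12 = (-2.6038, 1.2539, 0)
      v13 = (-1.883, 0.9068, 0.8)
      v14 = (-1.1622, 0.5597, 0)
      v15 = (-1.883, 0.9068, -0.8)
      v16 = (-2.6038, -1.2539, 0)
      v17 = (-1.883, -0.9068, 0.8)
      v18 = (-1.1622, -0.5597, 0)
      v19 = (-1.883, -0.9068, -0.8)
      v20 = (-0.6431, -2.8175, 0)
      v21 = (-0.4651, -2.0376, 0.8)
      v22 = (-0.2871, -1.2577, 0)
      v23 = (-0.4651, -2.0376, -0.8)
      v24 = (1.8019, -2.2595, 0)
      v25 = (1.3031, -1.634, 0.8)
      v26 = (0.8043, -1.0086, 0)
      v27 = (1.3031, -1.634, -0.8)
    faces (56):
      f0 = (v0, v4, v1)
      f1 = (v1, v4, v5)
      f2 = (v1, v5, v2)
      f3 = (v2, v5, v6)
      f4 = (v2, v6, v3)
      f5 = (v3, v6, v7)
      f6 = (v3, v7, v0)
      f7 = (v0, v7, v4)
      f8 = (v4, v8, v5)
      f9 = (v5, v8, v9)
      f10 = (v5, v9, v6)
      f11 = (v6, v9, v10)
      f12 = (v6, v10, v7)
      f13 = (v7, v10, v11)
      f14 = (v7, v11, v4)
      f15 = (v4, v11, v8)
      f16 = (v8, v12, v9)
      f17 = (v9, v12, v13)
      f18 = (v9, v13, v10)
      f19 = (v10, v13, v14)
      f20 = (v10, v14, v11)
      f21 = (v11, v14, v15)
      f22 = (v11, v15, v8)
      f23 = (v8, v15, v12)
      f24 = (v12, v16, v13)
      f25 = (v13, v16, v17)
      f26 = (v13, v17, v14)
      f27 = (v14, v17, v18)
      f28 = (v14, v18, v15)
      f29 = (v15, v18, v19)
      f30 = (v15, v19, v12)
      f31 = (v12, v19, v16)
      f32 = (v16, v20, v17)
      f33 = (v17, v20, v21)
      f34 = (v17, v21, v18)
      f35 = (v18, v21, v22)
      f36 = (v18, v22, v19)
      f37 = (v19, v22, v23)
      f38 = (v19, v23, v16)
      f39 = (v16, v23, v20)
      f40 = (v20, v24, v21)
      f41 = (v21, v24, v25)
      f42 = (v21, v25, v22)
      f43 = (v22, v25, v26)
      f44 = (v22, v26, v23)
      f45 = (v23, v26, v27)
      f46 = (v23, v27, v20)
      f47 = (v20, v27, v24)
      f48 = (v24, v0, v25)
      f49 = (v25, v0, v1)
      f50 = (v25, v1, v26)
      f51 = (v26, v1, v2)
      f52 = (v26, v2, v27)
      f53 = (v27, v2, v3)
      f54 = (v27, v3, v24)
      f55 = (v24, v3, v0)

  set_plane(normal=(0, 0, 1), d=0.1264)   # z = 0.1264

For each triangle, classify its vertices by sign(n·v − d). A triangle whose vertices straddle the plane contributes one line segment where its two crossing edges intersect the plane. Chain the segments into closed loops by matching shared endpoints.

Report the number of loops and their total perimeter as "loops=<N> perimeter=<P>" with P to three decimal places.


Straddling triangles (28 of 56):
  (v0,v4,v1) [--+] → (1.84742, 1.9025, 0.1264)–(2.7636, 0, 0.1264)  len=2.1116
  (v1,v4,v5) [+-+] → (1.84742, 1.9025, 0.1264)–(1.72309, 2.16067, 0.1264)  len=0.2865
  (v1,v5,v2) [++-] → (1.29207, 0.258172, 0.1264)–(1.4164, 0, 0.1264)  len=0.2865
  (v2,v5,v6) [-+-] → (1.29207, 0.258172, 0.1264)–(0.88311, 1.10741, 0.1264)  len=0.9426
  (v4,v8,v5) [--+] → (-0.3356, 2.63051, 0.1264)–(1.72309, 2.16067, 0.1264)  len=2.1116
  (v5,v8,v9) [+-+] → (-0.3356, 2.63051, 0.1264)–(-0.614976, 2.69428, 0.1264)  len=0.2866
  (v5,v9,v6) [++-] → (0.603735, 1.17118, 0.1264)–(0.88311, 1.10741, 0.1264)  len=0.2866
  (v6,v9,v10) [-+-] → (0.603735, 1.17118, 0.1264)–(-0.315224, 1.38092, 0.1264)  len=0.9426
  (v8,v12,v9) [--+] → (-2.26589, 1.37772, 0.1264)–(-0.614976, 2.69428, 0.1264)  len=2.1116
  (v9,v12,v13) [+-+] → (-2.26589, 1.37772, 0.1264)–(-2.48991, 1.19906, 0.1264)  len=0.2865
  (v9,v13,v10) [++-] → (-0.539252, 1.20226, 0.1264)–(-0.315224, 1.38092, 0.1264)  len=0.2865
  (v10,v13,v14) [-+-] → (-0.539252, 1.20226, 0.1264)–(-1.27609, 0.614542, 0.1264)  len=0.9425
  (v12,v16,v13) [--+] → (-2.48991, -0.912509, 0.1264)–(-2.48991, 1.19906, 0.1264)  len=2.1116
  (v13,v16,v17) [+-+] → (-2.48991, -0.912509, 0.1264)–(-2.48991, -1.19906, 0.1264)  len=0.2865
  (v13,v17,v14) [++-] → (-1.27609, 0.327993, 0.1264)–(-1.27609, 0.614542, 0.1264)  len=0.2865
  (v14,v17,v18) [-+-] → (-1.27609, 0.327993, 0.1264)–(-1.27609, -0.614542, 0.1264)  len=0.9425
  (v16,v20,v17) [--+] → (-0.839004, -2.51561, 0.1264)–(-2.48991, -1.19906, 0.1264)  len=2.1116
  (v17,v20,v21) [+-+] → (-0.839004, -2.51561, 0.1264)–(-0.614976, -2.69428, 0.1264)  len=0.2865
  (v17,v21,v18) [++-] → (-1.05206, -0.793208, 0.1264)–(-1.27609, -0.614542, 0.1264)  len=0.2865
  (v18,v21,v22) [-+-] → (-1.05206, -0.793208, 0.1264)–(-0.315224, -1.38092, 0.1264)  len=0.9425
  (v20,v24,v21) [--+] → (1.44371, -2.22444, 0.1264)–(-0.614976, -2.69428, 0.1264)  len=2.1116
  (v21,v24,v25) [+-+] → (1.44371, -2.22444, 0.1264)–(1.72309, -2.16067, 0.1264)  len=0.2866
  (v21,v25,v22) [++-] → (-0.0358484, -1.31716, 0.1264)–(-0.315224, -1.38092, 0.1264)  len=0.2866
  (v22,v25,v26) [-+-] → (-0.0358484, -1.31716, 0.1264)–(0.88311, -1.10741, 0.1264)  len=0.9426
  (v24,v0,v25) [--+] → (2.63927, -0.258172, 0.1264)–(1.72309, -2.16067, 0.1264)  len=2.1116
  (v25,v0,v1) [+-+] → (2.63927, -0.258172, 0.1264)–(2.7636, 0, 0.1264)  len=0.2865
  (v25,v1,v26) [++-] → (1.00744, -0.849241, 0.1264)–(0.88311, -1.10741, 0.1264)  len=0.2865
  (v26,v1,v2) [-+-] → (1.00744, -0.849241, 0.1264)–(1.4164, 0, 0.1264)  len=0.9426

Chained into 2 loop(s):
  loop 1: 14 segments, perimeter = 16.7871
  loop 2: 14 segments, perimeter = 8.6038
Total perimeter = 25.391

loops=2 perimeter=25.391


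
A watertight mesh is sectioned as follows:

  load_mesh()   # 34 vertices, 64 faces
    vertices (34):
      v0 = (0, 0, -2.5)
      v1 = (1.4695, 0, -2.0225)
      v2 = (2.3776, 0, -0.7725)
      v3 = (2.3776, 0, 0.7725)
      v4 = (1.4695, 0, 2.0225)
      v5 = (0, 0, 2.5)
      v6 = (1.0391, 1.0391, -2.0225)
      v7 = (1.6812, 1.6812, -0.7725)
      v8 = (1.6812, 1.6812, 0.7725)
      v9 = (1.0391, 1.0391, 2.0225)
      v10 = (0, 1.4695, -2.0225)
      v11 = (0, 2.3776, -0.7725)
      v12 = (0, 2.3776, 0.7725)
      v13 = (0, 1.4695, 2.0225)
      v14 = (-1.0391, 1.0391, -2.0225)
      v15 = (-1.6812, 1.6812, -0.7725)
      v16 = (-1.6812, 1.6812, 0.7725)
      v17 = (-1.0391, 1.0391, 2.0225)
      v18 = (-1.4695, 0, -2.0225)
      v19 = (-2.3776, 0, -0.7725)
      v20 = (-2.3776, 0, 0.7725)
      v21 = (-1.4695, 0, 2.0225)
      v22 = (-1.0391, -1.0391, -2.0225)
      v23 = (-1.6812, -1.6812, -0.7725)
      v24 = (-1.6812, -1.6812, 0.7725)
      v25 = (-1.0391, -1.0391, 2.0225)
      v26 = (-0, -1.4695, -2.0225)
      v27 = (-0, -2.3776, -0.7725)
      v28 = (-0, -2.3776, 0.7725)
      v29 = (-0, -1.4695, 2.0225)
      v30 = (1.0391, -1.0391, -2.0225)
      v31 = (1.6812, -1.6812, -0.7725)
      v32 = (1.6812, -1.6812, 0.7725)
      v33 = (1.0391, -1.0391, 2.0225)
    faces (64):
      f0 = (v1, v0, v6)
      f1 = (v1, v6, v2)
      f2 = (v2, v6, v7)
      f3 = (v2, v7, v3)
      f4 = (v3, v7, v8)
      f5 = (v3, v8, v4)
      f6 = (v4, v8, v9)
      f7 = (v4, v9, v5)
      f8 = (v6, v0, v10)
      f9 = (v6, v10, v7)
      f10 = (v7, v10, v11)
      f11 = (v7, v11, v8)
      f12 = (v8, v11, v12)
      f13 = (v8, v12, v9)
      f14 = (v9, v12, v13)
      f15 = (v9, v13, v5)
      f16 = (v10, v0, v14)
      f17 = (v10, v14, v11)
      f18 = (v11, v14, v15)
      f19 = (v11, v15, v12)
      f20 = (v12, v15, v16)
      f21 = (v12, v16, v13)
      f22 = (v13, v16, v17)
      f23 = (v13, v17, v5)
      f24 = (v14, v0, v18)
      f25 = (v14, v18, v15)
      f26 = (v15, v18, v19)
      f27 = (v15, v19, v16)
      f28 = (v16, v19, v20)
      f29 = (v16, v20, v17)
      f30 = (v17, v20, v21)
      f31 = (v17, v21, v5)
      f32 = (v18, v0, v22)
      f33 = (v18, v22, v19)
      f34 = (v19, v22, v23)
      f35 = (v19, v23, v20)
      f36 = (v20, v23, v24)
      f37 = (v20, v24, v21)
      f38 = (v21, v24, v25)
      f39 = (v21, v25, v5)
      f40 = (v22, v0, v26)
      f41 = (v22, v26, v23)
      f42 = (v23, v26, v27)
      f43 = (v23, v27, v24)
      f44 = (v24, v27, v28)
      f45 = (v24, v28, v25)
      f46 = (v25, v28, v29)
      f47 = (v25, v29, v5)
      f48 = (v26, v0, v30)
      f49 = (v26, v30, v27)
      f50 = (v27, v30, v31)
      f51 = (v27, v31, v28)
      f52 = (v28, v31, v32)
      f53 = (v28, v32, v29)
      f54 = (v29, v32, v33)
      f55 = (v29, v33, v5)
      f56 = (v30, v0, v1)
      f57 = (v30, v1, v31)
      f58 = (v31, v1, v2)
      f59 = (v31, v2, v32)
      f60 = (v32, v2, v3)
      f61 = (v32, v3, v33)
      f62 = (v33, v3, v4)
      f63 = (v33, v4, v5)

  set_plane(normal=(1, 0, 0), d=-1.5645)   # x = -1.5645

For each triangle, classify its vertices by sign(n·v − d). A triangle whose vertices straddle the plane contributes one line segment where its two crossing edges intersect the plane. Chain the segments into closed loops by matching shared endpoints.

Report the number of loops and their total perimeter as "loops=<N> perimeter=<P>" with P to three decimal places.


loops=1 perimeter=11.417

Straddling triangles (18 of 64):
  (v11,v14,v15) [++-] → (-1.5645, 1.5645, -0.999684)–(-1.5645, 1.72954, -0.7725)  len=0.2808
  (v11,v15,v12) [+-+] → (-1.5645, 1.72954, -0.7725)–(-1.5645, 1.72954, -0.665254)  len=0.1072
  (v12,v15,v16) [+--] → (-1.5645, 1.72954, -0.665254)–(-1.5645, 1.72954, 0.7725)  len=1.4378
  (v12,v16,v13) [+-+] → (-1.5645, 1.72954, 0.7725)–(-1.5645, 1.6665, 0.859268)  len=0.1072
  (v13,v16,v17) [+-+] → (-1.5645, 1.6665, 0.859268)–(-1.5645, 1.5645, 0.999684)  len=0.1736
  (v14,v18,v15) [++-] → (-1.5645, 0.754436, -1.46156)–(-1.5645, 1.5645, -0.999684)  len=0.9325
  (v15,v18,v19) [-+-] → (-1.5645, 0.754436, -1.46156)–(-1.5645, 0, -1.89173)  len=0.8685
  (v16,v20,v17) [--+] → (-1.5645, 0.631223, 1.53184)–(-1.5645, 1.5645, 0.999684)  len=1.0743
  (v17,v20,v21) [+-+] → (-1.5645, 0.631223, 1.53184)–(-1.5645, 0, 1.89173)  len=0.7266
  (v18,v22,v19) [++-] → (-1.5645, -0.631223, -1.53184)–(-1.5645, 0, -1.89173)  len=0.7266
  (v19,v22,v23) [-+-] → (-1.5645, -0.631223, -1.53184)–(-1.5645, -1.5645, -0.999684)  len=1.0743
  (v20,v24,v21) [--+] → (-1.5645, -0.754436, 1.46156)–(-1.5645, 0, 1.89173)  len=0.8685
  (v21,v24,v25) [+-+] → (-1.5645, -0.754436, 1.46156)–(-1.5645, -1.5645, 0.999684)  len=0.9325
  (v22,v26,v23) [++-] → (-1.5645, -1.6665, -0.859268)–(-1.5645, -1.5645, -0.999684)  len=0.1736
  (v23,v26,v27) [-++] → (-1.5645, -1.6665, -0.859268)–(-1.5645, -1.72954, -0.7725)  len=0.1072
  (v23,v27,v24) [-+-] → (-1.5645, -1.72954, -0.7725)–(-1.5645, -1.72954, 0.665254)  len=1.4378
  (v24,v27,v28) [-++] → (-1.5645, -1.72954, 0.665254)–(-1.5645, -1.72954, 0.7725)  len=0.1072
  (v24,v28,v25) [-++] → (-1.5645, -1.72954, 0.7725)–(-1.5645, -1.5645, 0.999684)  len=0.2808

Chained into 1 loop(s):
  loop 1: 18 segments, perimeter = 11.4170
Total perimeter = 11.417


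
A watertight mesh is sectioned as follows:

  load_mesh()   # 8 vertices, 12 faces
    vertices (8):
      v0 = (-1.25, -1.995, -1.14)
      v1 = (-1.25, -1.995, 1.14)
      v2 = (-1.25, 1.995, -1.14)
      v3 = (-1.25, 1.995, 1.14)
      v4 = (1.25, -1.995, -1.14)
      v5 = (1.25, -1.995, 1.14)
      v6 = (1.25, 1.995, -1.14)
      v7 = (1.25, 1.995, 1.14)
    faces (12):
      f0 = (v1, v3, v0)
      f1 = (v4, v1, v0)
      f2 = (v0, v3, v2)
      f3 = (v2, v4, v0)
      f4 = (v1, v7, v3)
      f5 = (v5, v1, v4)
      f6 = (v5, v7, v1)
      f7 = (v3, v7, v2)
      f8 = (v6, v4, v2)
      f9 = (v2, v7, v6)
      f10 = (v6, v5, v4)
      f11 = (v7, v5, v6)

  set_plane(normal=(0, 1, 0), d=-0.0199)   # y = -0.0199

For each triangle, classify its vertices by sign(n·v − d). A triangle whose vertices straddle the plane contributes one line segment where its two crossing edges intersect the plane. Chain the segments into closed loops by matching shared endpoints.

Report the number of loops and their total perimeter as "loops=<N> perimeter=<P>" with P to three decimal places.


Straddling triangles (8 of 12):
  (v1,v3,v0) [-+-] → (-1.25, -0.0199, 1.14)–(-1.25, -0.0199, -0.0113714)  len=1.1514
  (v0,v3,v2) [-++] → (-1.25, -0.0199, -0.0113714)–(-1.25, -0.0199, -1.14)  len=1.1286
  (v2,v4,v0) [+--] → (0.0124687, -0.0199, -1.14)–(-1.25, -0.0199, -1.14)  len=1.2625
  (v1,v7,v3) [-++] → (-0.0124687, -0.0199, 1.14)–(-1.25, -0.0199, 1.14)  len=1.2375
  (v5,v7,v1) [-+-] → (1.25, -0.0199, 1.14)–(-0.0124687, -0.0199, 1.14)  len=1.2625
  (v6,v4,v2) [+-+] → (1.25, -0.0199, -1.14)–(0.0124687, -0.0199, -1.14)  len=1.2375
  (v6,v5,v4) [+--] → (1.25, -0.0199, 0.0113714)–(1.25, -0.0199, -1.14)  len=1.1514
  (v7,v5,v6) [+-+] → (1.25, -0.0199, 1.14)–(1.25, -0.0199, 0.0113714)  len=1.1286

Chained into 1 loop(s):
  loop 1: 8 segments, perimeter = 9.5600
Total perimeter = 9.560

loops=1 perimeter=9.560


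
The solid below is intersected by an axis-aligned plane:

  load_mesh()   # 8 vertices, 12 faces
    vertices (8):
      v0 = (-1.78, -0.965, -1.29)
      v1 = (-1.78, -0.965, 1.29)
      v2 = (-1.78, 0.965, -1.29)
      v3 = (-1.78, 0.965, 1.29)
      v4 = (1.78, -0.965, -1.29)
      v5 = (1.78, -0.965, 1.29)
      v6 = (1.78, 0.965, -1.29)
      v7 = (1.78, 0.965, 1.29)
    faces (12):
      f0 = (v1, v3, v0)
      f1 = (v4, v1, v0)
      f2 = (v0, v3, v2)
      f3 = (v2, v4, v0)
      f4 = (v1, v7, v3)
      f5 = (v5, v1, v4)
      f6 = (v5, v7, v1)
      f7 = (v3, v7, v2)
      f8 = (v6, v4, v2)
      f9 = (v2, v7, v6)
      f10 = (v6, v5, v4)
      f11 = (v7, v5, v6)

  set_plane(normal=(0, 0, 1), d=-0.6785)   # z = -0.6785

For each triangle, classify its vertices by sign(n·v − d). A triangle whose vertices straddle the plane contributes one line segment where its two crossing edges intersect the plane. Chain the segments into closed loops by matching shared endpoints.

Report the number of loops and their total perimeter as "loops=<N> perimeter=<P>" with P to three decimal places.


Straddling triangles (8 of 12):
  (v1,v3,v0) [++-] → (-1.78, -0.50756, -0.6785)–(-1.78, -0.965, -0.6785)  len=0.4574
  (v4,v1,v0) [-+-] → (0.936225, -0.965, -0.6785)–(-1.78, -0.965, -0.6785)  len=2.7162
  (v0,v3,v2) [-+-] → (-1.78, -0.50756, -0.6785)–(-1.78, 0.965, -0.6785)  len=1.4726
  (v5,v1,v4) [++-] → (0.936225, -0.965, -0.6785)–(1.78, -0.965, -0.6785)  len=0.8438
  (v3,v7,v2) [++-] → (-0.936225, 0.965, -0.6785)–(-1.78, 0.965, -0.6785)  len=0.8438
  (v2,v7,v6) [-+-] → (-0.936225, 0.965, -0.6785)–(1.78, 0.965, -0.6785)  len=2.7162
  (v6,v5,v4) [-+-] → (1.78, 0.50756, -0.6785)–(1.78, -0.965, -0.6785)  len=1.4726
  (v7,v5,v6) [++-] → (1.78, 0.50756, -0.6785)–(1.78, 0.965, -0.6785)  len=0.4574

Chained into 1 loop(s):
  loop 1: 8 segments, perimeter = 10.9800
Total perimeter = 10.980

loops=1 perimeter=10.980


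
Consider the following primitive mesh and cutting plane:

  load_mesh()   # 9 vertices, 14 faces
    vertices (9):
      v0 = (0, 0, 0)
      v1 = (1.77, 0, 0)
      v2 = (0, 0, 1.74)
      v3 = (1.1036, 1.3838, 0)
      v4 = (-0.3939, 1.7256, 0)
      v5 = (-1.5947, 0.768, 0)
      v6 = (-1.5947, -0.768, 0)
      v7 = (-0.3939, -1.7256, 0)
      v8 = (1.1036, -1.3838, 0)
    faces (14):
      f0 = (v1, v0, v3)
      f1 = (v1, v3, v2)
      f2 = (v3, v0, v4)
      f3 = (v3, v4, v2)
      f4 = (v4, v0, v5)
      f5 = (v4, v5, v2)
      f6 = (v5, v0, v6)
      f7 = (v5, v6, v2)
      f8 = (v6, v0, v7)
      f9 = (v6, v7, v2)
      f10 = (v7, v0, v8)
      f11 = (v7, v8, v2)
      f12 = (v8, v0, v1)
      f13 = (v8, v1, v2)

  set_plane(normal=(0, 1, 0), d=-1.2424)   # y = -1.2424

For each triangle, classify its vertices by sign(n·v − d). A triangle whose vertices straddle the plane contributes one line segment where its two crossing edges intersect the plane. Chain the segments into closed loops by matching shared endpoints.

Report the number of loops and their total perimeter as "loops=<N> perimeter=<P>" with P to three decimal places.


Straddling triangles (6 of 14):
  (v6,v0,v7) [++-] → (-0.283601, -1.2424, 0)–(-0.999817, -1.2424, 0)  len=0.7162
  (v6,v7,v2) [+-+] → (-0.999817, -1.2424, 0)–(-0.283601, -1.2424, 0.487232)  len=0.8662
  (v7,v0,v8) [-+-] → (-0.283601, -1.2424, 0)–(0.990832, -1.2424, 0)  len=1.2744
  (v7,v8,v2) [--+] → (0.990832, -1.2424, 0.177797)–(-0.283601, -1.2424, 0.487232)  len=1.3115
  (v8,v0,v1) [-++] → (0.990832, -1.2424, 0)–(1.17169, -1.2424, 0)  len=0.1809
  (v8,v1,v2) [-++] → (1.17169, -1.2424, 0)–(0.990832, -1.2424, 0.177797)  len=0.2536

Chained into 1 loop(s):
  loop 1: 6 segments, perimeter = 4.6028
Total perimeter = 4.603

loops=1 perimeter=4.603


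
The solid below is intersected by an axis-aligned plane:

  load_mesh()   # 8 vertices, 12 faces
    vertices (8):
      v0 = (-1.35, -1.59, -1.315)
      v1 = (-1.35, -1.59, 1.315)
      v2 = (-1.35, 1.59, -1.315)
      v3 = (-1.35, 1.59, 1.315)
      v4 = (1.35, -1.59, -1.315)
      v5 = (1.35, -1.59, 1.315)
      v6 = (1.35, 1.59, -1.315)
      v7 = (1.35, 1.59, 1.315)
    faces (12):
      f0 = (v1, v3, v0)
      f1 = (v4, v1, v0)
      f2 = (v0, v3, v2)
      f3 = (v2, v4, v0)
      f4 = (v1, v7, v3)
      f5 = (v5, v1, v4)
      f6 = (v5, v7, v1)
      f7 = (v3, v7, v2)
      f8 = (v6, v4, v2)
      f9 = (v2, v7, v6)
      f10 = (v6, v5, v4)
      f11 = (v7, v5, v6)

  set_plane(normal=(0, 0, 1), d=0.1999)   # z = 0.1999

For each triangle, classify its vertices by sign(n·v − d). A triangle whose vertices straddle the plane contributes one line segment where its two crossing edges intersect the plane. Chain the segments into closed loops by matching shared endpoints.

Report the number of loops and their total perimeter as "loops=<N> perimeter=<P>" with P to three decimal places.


loops=1 perimeter=11.760

Straddling triangles (8 of 12):
  (v1,v3,v0) [++-] → (-1.35, 0.241704, 0.1999)–(-1.35, -1.59, 0.1999)  len=1.8317
  (v4,v1,v0) [-+-] → (-0.205221, -1.59, 0.1999)–(-1.35, -1.59, 0.1999)  len=1.1448
  (v0,v3,v2) [-+-] → (-1.35, 0.241704, 0.1999)–(-1.35, 1.59, 0.1999)  len=1.3483
  (v5,v1,v4) [++-] → (-0.205221, -1.59, 0.1999)–(1.35, -1.59, 0.1999)  len=1.5552
  (v3,v7,v2) [++-] → (0.205221, 1.59, 0.1999)–(-1.35, 1.59, 0.1999)  len=1.5552
  (v2,v7,v6) [-+-] → (0.205221, 1.59, 0.1999)–(1.35, 1.59, 0.1999)  len=1.1448
  (v6,v5,v4) [-+-] → (1.35, -0.241704, 0.1999)–(1.35, -1.59, 0.1999)  len=1.3483
  (v7,v5,v6) [++-] → (1.35, -0.241704, 0.1999)–(1.35, 1.59, 0.1999)  len=1.8317

Chained into 1 loop(s):
  loop 1: 8 segments, perimeter = 11.7600
Total perimeter = 11.760


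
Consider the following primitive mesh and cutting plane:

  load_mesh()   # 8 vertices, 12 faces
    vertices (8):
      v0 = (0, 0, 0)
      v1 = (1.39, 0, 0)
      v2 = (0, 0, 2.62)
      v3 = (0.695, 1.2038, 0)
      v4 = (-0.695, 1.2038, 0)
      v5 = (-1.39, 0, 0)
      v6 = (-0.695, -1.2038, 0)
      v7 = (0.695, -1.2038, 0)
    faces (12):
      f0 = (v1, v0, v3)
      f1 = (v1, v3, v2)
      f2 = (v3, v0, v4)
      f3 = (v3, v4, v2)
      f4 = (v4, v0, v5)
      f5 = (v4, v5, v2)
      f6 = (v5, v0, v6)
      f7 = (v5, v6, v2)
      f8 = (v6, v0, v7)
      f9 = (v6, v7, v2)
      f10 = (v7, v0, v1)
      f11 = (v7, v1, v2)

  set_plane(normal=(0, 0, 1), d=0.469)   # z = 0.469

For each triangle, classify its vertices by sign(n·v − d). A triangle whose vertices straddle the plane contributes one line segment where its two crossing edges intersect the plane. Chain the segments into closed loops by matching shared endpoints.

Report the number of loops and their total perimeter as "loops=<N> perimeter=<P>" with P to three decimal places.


Straddling triangles (6 of 12):
  (v1,v3,v2) [--+] → (0.57059, 0.988311, 0.469)–(1.14118, 0, 0.469)  len=1.1412
  (v3,v4,v2) [--+] → (-0.57059, 0.988311, 0.469)–(0.57059, 0.988311, 0.469)  len=1.1412
  (v4,v5,v2) [--+] → (-1.14118, 0, 0.469)–(-0.57059, 0.988311, 0.469)  len=1.1412
  (v5,v6,v2) [--+] → (-0.57059, -0.988311, 0.469)–(-1.14118, 0, 0.469)  len=1.1412
  (v6,v7,v2) [--+] → (0.57059, -0.988311, 0.469)–(-0.57059, -0.988311, 0.469)  len=1.1412
  (v7,v1,v2) [--+] → (1.14118, 0, 0.469)–(0.57059, -0.988311, 0.469)  len=1.1412

Chained into 1 loop(s):
  loop 1: 6 segments, perimeter = 6.8471
Total perimeter = 6.847

loops=1 perimeter=6.847


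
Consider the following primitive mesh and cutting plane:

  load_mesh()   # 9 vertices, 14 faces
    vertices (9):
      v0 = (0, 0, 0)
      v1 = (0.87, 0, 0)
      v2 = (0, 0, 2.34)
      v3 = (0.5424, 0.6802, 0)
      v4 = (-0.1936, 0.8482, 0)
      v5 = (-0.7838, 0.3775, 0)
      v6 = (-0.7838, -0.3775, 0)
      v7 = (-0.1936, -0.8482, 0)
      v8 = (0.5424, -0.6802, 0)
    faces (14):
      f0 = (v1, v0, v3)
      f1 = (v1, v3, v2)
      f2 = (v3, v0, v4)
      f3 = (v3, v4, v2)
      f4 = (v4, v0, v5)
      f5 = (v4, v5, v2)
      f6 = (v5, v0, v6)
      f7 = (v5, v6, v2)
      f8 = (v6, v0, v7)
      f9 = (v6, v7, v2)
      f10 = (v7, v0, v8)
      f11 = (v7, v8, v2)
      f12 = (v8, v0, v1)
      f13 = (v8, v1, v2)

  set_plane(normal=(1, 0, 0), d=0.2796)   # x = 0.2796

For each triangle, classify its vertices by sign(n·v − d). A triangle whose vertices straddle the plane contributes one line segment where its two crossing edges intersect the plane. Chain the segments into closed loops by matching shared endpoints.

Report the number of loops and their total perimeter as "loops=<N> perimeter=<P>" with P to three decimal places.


loops=1 perimeter=5.026

Straddling triangles (8 of 14):
  (v1,v0,v3) [+-+] → (0.2796, 0, 0)–(0.2796, 0.350634, 0)  len=0.3506
  (v1,v3,v2) [++-] → (0.2796, 0.350634, 1.13376)–(0.2796, 0, 1.58797)  len=0.5738
  (v3,v0,v4) [+--] → (0.2796, 0.350634, 0)–(0.2796, 0.740187, 0)  len=0.3896
  (v3,v4,v2) [+--] → (0.2796, 0.740187, 0)–(0.2796, 0.350634, 1.13376)  len=1.1988
  (v7,v0,v8) [--+] → (0.2796, -0.350634, 0)–(0.2796, -0.740187, 0)  len=0.3896
  (v7,v8,v2) [-+-] → (0.2796, -0.740187, 0)–(0.2796, -0.350634, 1.13376)  len=1.1988
  (v8,v0,v1) [+-+] → (0.2796, -0.350634, 0)–(0.2796, 0, 0)  len=0.3506
  (v8,v1,v2) [++-] → (0.2796, 0, 1.58797)–(0.2796, -0.350634, 1.13376)  len=0.5738

Chained into 1 loop(s):
  loop 1: 8 segments, perimeter = 5.0256
Total perimeter = 5.026


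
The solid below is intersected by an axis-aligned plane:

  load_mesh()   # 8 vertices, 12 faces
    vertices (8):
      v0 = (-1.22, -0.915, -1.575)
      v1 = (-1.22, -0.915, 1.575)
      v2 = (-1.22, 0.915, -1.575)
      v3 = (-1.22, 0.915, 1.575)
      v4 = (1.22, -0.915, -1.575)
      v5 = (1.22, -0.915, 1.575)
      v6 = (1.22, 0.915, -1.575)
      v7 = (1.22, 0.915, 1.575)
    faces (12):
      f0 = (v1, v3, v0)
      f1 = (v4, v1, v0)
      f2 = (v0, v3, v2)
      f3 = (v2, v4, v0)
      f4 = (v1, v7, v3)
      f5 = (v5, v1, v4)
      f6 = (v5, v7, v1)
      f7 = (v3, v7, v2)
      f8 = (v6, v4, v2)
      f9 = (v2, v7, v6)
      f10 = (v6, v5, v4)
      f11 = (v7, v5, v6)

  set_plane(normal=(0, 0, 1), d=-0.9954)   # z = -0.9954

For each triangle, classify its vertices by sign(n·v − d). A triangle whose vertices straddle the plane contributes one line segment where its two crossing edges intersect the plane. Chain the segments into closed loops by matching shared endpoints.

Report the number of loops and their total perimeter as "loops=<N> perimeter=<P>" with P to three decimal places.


loops=1 perimeter=8.540

Straddling triangles (8 of 12):
  (v1,v3,v0) [++-] → (-1.22, -0.57828, -0.9954)–(-1.22, -0.915, -0.9954)  len=0.3367
  (v4,v1,v0) [-+-] → (0.77104, -0.915, -0.9954)–(-1.22, -0.915, -0.9954)  len=1.9910
  (v0,v3,v2) [-+-] → (-1.22, -0.57828, -0.9954)–(-1.22, 0.915, -0.9954)  len=1.4933
  (v5,v1,v4) [++-] → (0.77104, -0.915, -0.9954)–(1.22, -0.915, -0.9954)  len=0.4490
  (v3,v7,v2) [++-] → (-0.77104, 0.915, -0.9954)–(-1.22, 0.915, -0.9954)  len=0.4490
  (v2,v7,v6) [-+-] → (-0.77104, 0.915, -0.9954)–(1.22, 0.915, -0.9954)  len=1.9910
  (v6,v5,v4) [-+-] → (1.22, 0.57828, -0.9954)–(1.22, -0.915, -0.9954)  len=1.4933
  (v7,v5,v6) [++-] → (1.22, 0.57828, -0.9954)–(1.22, 0.915, -0.9954)  len=0.3367

Chained into 1 loop(s):
  loop 1: 8 segments, perimeter = 8.5400
Total perimeter = 8.540


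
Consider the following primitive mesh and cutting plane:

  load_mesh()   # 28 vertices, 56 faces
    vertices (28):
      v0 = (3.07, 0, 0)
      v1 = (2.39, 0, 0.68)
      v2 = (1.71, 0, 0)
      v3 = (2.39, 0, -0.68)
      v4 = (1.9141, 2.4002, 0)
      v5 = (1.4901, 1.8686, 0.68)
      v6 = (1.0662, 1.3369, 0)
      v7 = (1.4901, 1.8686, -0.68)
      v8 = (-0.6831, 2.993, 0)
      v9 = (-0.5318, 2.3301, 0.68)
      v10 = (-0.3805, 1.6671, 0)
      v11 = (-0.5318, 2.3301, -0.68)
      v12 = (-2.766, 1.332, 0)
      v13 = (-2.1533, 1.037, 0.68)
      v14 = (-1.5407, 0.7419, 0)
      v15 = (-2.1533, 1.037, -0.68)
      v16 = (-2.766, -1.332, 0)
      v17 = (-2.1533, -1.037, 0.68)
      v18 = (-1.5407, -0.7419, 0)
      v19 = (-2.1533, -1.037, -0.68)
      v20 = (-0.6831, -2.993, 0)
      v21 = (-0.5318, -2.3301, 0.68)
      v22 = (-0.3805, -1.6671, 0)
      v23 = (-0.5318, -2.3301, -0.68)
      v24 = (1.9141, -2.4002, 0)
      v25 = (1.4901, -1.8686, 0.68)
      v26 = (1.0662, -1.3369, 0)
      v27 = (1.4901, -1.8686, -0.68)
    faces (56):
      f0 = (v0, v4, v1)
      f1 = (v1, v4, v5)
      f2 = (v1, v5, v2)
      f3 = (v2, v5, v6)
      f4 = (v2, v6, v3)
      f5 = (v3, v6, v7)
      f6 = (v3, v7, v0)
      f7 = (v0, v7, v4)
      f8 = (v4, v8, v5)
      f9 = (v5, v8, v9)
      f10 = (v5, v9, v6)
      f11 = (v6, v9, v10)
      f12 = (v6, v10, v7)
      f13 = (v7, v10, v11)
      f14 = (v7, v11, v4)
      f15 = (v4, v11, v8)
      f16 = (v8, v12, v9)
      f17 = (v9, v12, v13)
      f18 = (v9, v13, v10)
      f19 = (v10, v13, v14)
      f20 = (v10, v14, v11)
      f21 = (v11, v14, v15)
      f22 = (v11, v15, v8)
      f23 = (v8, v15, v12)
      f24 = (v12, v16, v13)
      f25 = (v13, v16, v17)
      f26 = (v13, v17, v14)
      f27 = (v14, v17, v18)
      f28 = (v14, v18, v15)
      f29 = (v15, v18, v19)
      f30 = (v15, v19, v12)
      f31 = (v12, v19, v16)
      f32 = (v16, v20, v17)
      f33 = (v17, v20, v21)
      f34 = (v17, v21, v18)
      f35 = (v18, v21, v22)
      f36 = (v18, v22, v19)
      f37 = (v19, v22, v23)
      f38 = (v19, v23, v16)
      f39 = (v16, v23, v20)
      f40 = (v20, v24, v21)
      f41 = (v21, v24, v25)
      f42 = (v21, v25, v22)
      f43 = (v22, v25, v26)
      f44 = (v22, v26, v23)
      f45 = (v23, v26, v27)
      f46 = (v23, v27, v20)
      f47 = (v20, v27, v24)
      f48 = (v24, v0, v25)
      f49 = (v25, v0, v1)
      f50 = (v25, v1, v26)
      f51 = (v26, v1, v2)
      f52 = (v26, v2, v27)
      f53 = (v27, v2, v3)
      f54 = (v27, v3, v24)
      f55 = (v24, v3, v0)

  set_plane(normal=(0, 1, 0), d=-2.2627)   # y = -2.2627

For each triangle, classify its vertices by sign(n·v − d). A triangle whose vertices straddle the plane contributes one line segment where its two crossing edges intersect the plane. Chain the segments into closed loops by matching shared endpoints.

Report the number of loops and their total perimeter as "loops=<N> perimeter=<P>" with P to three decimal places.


Straddling triangles (16 of 56):
  (v16,v20,v17) [+-+] → (-1.5989, -2.2627, 0)–(-1.23202, -2.2627, 0.253888)  len=0.4462
  (v17,v20,v21) [+--] → (-1.23202, -2.2627, 0.253888)–(-0.616317, -2.2627, 0.68)  len=0.7488
  (v17,v21,v18) [+-+] → (-0.616317, -2.2627, 0.68)–(-0.574616, -2.2627, 0.651142)  len=0.0507
  (v18,v21,v22) [+-+] → (-0.574616, -2.2627, 0.651142)–(-0.516419, -2.2627, 0.610872)  len=0.0708
  (v19,v22,v23) [++-] → (-0.516419, -2.2627, -0.610872)–(-0.616317, -2.2627, -0.68)  len=0.1215
  (v19,v23,v16) [+-+] → (-0.616317, -2.2627, -0.68)–(-0.682672, -2.2627, -0.634081)  len=0.0807
  (v16,v23,v20) [+--] → (-0.682672, -2.2627, -0.634081)–(-1.5989, -2.2627, 0)  len=1.1142
  (v21,v24,v25) [--+] → (1.80443, -2.2627, 0.175884)–(-0.236511, -2.2627, 0.68)  len=2.1023
  (v21,v25,v22) [-++] → (-0.236511, -2.2627, 0.68)–(-0.516419, -2.2627, 0.610872)  len=0.2883
  (v22,v26,v23) [++-] → (-0.423357, -2.2627, -0.633854)–(-0.516419, -2.2627, -0.610872)  len=0.0959
  (v23,v26,v27) [-++] → (-0.423357, -2.2627, -0.633854)–(-0.236511, -2.2627, -0.68)  len=0.1925
  (v23,v27,v20) [-+-] → (-0.236511, -2.2627, -0.68)–(0.728398, -2.2627, -0.441661)  len=0.9939
  (v20,v27,v24) [-+-] → (0.728398, -2.2627, -0.441661)–(1.80443, -2.2627, -0.175884)  len=1.1084
  (v24,v0,v25) [-++] → (1.98032, -2.2627, 0)–(1.80443, -2.2627, 0.175884)  len=0.2487
  (v27,v3,v24) [++-] → (1.94136, -2.2627, -0.0389551)–(1.80443, -2.2627, -0.175884)  len=0.1936
  (v24,v3,v0) [-++] → (1.94136, -2.2627, -0.0389551)–(1.98032, -2.2627, 0)  len=0.0551

Chained into 1 loop(s):
  loop 1: 16 segments, perimeter = 7.9115
Total perimeter = 7.912

loops=1 perimeter=7.912


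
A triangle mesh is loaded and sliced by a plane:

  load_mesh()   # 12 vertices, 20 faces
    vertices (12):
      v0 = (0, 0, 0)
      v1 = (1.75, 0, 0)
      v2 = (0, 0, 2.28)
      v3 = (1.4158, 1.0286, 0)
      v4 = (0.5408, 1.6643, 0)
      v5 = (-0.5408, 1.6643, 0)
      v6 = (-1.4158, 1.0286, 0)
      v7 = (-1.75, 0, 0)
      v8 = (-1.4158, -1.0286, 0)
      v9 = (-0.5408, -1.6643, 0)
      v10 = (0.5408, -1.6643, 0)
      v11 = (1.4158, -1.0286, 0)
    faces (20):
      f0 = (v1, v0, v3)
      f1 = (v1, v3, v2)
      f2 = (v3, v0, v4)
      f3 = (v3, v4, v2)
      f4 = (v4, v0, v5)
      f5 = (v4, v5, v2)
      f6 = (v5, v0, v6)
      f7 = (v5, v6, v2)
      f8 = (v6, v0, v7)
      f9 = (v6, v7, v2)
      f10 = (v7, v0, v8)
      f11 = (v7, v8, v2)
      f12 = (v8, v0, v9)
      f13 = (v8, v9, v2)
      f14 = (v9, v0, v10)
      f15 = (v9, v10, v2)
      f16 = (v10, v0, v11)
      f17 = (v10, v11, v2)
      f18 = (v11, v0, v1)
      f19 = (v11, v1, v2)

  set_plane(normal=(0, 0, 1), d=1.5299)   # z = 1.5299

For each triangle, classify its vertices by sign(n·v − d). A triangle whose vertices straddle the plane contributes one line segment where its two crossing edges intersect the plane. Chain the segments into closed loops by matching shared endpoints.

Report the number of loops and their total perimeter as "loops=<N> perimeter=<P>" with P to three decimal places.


Straddling triangles (10 of 20):
  (v1,v3,v2) [--+] → (0.465786, 0.3384, 1.5299)–(0.575735, 0, 1.5299)  len=0.3558
  (v3,v4,v2) [--+] → (0.177918, 0.54754, 1.5299)–(0.465786, 0.3384, 1.5299)  len=0.3558
  (v4,v5,v2) [--+] → (-0.177918, 0.54754, 1.5299)–(0.177918, 0.54754, 1.5299)  len=0.3558
  (v5,v6,v2) [--+] → (-0.465786, 0.3384, 1.5299)–(-0.177918, 0.54754, 1.5299)  len=0.3558
  (v6,v7,v2) [--+] → (-0.575735, 0, 1.5299)–(-0.465786, 0.3384, 1.5299)  len=0.3558
  (v7,v8,v2) [--+] → (-0.465786, -0.3384, 1.5299)–(-0.575735, 0, 1.5299)  len=0.3558
  (v8,v9,v2) [--+] → (-0.177918, -0.54754, 1.5299)–(-0.465786, -0.3384, 1.5299)  len=0.3558
  (v9,v10,v2) [--+] → (0.177918, -0.54754, 1.5299)–(-0.177918, -0.54754, 1.5299)  len=0.3558
  (v10,v11,v2) [--+] → (0.465786, -0.3384, 1.5299)–(0.177918, -0.54754, 1.5299)  len=0.3558
  (v11,v1,v2) [--+] → (0.575735, 0, 1.5299)–(0.465786, -0.3384, 1.5299)  len=0.3558

Chained into 1 loop(s):
  loop 1: 10 segments, perimeter = 3.5582
Total perimeter = 3.558

loops=1 perimeter=3.558


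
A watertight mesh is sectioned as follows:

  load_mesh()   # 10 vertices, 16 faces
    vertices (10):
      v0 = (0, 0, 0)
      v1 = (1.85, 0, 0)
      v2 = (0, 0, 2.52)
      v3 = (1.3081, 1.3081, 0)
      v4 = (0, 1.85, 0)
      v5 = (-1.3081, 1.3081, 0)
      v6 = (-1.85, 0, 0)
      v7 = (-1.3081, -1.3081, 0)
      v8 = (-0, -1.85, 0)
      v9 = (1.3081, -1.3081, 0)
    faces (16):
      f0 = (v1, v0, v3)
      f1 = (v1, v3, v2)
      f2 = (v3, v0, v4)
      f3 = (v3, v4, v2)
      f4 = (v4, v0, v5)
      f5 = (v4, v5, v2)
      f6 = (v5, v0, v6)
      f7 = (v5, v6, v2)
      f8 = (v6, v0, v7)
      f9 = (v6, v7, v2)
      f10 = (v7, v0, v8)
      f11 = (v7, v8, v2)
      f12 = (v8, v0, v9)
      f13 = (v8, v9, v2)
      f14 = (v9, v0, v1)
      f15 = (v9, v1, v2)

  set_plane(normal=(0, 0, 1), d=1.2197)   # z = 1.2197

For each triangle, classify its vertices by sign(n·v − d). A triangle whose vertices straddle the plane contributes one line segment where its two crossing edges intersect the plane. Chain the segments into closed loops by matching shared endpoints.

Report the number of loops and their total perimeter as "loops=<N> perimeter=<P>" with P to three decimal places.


Straddling triangles (8 of 16):
  (v1,v3,v2) [--+] → (0.674969, 0.674969, 1.2197)–(0.954585, 0, 1.2197)  len=0.7306
  (v3,v4,v2) [--+] → (0, 0.954585, 1.2197)–(0.674969, 0.674969, 1.2197)  len=0.7306
  (v4,v5,v2) [--+] → (-0.674969, 0.674969, 1.2197)–(0, 0.954585, 1.2197)  len=0.7306
  (v5,v6,v2) [--+] → (-0.954585, 0, 1.2197)–(-0.674969, 0.674969, 1.2197)  len=0.7306
  (v6,v7,v2) [--+] → (-0.674969, -0.674969, 1.2197)–(-0.954585, 0, 1.2197)  len=0.7306
  (v7,v8,v2) [--+] → (0, -0.954585, 1.2197)–(-0.674969, -0.674969, 1.2197)  len=0.7306
  (v8,v9,v2) [--+] → (0.674969, -0.674969, 1.2197)–(0, -0.954585, 1.2197)  len=0.7306
  (v9,v1,v2) [--+] → (0.954585, 0, 1.2197)–(0.674969, -0.674969, 1.2197)  len=0.7306

Chained into 1 loop(s):
  loop 1: 8 segments, perimeter = 5.8448
Total perimeter = 5.845

loops=1 perimeter=5.845


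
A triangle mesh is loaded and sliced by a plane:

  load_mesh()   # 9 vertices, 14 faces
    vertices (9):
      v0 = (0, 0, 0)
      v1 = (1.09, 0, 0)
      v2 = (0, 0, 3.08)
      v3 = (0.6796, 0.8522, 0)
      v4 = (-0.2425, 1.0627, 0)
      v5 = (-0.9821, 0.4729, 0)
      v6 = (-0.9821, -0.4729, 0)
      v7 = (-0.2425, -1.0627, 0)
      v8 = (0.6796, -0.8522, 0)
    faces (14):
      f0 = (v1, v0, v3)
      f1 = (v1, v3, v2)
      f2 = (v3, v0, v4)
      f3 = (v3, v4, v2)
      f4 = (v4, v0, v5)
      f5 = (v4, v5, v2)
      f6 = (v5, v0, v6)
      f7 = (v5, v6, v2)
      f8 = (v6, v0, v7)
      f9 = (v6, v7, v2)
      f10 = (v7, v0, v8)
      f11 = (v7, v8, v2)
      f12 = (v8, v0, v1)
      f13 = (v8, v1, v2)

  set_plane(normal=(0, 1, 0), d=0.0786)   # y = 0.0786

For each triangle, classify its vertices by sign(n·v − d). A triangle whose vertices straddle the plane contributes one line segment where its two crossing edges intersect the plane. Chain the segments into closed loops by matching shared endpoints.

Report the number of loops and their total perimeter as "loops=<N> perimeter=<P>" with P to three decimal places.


loops=1 perimeter=8.113

Straddling triangles (8 of 14):
  (v1,v0,v3) [--+] → (0.0626808, 0.0786, 0)–(1.05215, 0.0786, 0)  len=0.9895
  (v1,v3,v2) [-+-] → (1.05215, 0.0786, 0)–(0.0626808, 0.0786, 2.79593)  len=2.9658
  (v3,v0,v4) [+-+] → (0.0626808, 0.0786, 0)–(-0.0179359, 0.0786, 0)  len=0.0806
  (v3,v4,v2) [++-] → (-0.0179359, 0.0786, 2.8522)–(0.0626808, 0.0786, 2.79593)  len=0.0983
  (v4,v0,v5) [+-+] → (-0.0179359, 0.0786, 0)–(-0.163233, 0.0786, 0)  len=0.1453
  (v4,v5,v2) [++-] → (-0.163233, 0.0786, 2.56808)–(-0.0179359, 0.0786, 2.8522)  len=0.3191
  (v5,v0,v6) [+--] → (-0.163233, 0.0786, 0)–(-0.9821, 0.0786, 0)  len=0.8189
  (v5,v6,v2) [+--] → (-0.9821, 0.0786, 0)–(-0.163233, 0.0786, 2.56808)  len=2.6955

Chained into 1 loop(s):
  loop 1: 8 segments, perimeter = 8.1130
Total perimeter = 8.113


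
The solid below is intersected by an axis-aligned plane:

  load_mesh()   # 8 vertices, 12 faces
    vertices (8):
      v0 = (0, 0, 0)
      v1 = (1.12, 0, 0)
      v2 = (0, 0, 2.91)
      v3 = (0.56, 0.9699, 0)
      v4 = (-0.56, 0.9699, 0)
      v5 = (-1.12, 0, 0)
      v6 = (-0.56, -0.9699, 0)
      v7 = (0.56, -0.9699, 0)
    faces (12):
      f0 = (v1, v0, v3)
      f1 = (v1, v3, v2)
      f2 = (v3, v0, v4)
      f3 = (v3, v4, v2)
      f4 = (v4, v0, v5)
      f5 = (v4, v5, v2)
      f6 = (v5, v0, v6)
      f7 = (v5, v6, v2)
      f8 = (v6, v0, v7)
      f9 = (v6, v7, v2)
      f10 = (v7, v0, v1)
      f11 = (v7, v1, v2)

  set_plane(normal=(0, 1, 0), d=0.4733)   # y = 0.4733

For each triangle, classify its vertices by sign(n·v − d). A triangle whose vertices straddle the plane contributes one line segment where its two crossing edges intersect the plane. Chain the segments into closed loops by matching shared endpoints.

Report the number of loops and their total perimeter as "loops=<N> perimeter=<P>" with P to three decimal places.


Straddling triangles (6 of 12):
  (v1,v0,v3) [--+] → (0.273274, 0.4733, 0)–(0.846726, 0.4733, 0)  len=0.5735
  (v1,v3,v2) [-+-] → (0.846726, 0.4733, 0)–(0.273274, 0.4733, 1.48995)  len=1.5965
  (v3,v0,v4) [+-+] → (0.273274, 0.4733, 0)–(-0.273274, 0.4733, 0)  len=0.5465
  (v3,v4,v2) [++-] → (-0.273274, 0.4733, 1.48995)–(0.273274, 0.4733, 1.48995)  len=0.5465
  (v4,v0,v5) [+--] → (-0.273274, 0.4733, 0)–(-0.846726, 0.4733, 0)  len=0.5735
  (v4,v5,v2) [+--] → (-0.846726, 0.4733, 0)–(-0.273274, 0.4733, 1.48995)  len=1.5965

Chained into 1 loop(s):
  loop 1: 6 segments, perimeter = 5.4330
Total perimeter = 5.433

loops=1 perimeter=5.433


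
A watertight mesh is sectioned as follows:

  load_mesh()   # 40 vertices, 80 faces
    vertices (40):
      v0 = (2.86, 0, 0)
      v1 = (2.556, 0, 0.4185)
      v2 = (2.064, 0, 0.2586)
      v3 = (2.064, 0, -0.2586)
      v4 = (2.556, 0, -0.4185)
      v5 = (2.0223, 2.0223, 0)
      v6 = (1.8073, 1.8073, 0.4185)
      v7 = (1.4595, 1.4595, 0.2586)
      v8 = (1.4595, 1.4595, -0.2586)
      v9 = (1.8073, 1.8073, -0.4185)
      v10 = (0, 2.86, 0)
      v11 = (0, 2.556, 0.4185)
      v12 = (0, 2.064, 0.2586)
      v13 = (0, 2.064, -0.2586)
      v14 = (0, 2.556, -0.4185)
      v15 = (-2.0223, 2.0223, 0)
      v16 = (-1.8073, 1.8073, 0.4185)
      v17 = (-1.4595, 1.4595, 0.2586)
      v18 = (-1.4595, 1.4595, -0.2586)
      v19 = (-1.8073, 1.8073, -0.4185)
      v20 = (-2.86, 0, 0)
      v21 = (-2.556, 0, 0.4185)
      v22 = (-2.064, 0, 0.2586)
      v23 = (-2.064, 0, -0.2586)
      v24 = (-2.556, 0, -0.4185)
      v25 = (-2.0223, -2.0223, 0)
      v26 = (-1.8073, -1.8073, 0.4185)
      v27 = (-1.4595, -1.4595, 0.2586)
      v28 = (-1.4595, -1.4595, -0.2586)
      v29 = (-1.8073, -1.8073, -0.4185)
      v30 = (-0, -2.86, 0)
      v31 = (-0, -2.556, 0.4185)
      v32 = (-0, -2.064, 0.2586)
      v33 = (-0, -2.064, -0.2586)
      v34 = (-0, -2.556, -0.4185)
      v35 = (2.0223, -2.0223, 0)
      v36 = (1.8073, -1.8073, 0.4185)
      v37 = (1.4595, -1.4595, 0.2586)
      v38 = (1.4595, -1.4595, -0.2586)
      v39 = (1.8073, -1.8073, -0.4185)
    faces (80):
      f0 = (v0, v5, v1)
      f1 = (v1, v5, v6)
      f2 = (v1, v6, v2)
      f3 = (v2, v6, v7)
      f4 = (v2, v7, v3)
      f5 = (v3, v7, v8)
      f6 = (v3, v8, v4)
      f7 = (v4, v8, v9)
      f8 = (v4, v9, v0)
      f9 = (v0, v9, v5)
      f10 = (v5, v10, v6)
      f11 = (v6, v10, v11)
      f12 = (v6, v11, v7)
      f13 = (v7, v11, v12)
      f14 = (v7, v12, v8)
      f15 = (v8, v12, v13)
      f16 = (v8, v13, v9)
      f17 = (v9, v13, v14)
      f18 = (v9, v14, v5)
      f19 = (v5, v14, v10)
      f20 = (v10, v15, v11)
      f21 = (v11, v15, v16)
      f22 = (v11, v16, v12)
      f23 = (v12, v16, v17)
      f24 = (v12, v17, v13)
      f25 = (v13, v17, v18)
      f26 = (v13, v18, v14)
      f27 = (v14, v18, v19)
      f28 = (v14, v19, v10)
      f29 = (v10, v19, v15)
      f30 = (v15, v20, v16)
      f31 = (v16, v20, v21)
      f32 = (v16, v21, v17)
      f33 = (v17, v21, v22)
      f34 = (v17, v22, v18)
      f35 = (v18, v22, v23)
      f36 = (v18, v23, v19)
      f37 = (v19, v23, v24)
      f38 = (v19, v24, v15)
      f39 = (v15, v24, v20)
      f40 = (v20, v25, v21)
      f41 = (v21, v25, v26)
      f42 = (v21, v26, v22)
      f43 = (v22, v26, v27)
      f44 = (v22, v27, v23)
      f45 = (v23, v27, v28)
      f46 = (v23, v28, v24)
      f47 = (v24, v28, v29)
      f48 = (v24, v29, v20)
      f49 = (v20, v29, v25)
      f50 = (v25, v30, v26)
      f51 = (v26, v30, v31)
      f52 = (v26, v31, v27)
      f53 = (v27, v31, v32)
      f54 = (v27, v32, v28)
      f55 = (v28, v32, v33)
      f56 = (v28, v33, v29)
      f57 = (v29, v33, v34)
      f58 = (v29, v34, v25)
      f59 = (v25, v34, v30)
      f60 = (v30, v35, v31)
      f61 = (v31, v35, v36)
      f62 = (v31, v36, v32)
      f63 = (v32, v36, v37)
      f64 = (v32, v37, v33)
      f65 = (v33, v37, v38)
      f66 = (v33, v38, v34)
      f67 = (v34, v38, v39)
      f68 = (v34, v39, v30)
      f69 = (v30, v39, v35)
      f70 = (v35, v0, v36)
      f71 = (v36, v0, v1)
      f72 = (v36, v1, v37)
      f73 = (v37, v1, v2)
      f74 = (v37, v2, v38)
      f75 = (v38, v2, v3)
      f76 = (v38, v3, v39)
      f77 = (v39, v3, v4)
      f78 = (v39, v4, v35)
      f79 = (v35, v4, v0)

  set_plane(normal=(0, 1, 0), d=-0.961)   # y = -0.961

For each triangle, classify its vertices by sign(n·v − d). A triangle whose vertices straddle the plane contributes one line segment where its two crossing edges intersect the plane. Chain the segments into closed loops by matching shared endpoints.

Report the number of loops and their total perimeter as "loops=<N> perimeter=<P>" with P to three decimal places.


loops=2 perimeter=5.173

Straddling triangles (20 of 80):
  (v20,v25,v21) [+-+] → (-2.46192, -0.961, 0)–(-2.30238, -0.961, 0.219628)  len=0.2715
  (v21,v25,v26) [+--] → (-2.30238, -0.961, 0.219628)–(-2.15789, -0.961, 0.4185)  len=0.2458
  (v21,v26,v22) [+-+] → (-2.15789, -0.961, 0.4185)–(-1.9275, -0.961, 0.343624)  len=0.2422
  (v22,v26,v27) [+--] → (-1.9275, -0.961, 0.343624)–(-1.66597, -0.961, 0.2586)  len=0.2750
  (v22,v27,v23) [+-+] → (-1.66597, -0.961, 0.2586)–(-1.66597, -0.961, 0.0819476)  len=0.1767
  (v23,v27,v28) [+--] → (-1.66597, -0.961, 0.0819476)–(-1.66597, -0.961, -0.2586)  len=0.3405
  (v23,v28,v24) [+-+] → (-1.66597, -0.961, -0.2586)–(-1.83402, -0.961, -0.313215)  len=0.1767
  (v24,v28,v29) [+--] → (-1.83402, -0.961, -0.313215)–(-2.15789, -0.961, -0.4185)  len=0.3406
  (v24,v29,v20) [+-+] → (-2.15789, -0.961, -0.4185)–(-2.30025, -0.961, -0.22253)  len=0.2422
  (v20,v29,v25) [+--] → (-2.30025, -0.961, -0.22253)–(-2.46192, -0.961, 0)  len=0.2751
  (v35,v0,v36) [-+-] → (2.46192, -0.961, 0)–(2.30025, -0.961, 0.22253)  len=0.2751
  (v36,v0,v1) [-++] → (2.30025, -0.961, 0.22253)–(2.15789, -0.961, 0.4185)  len=0.2422
  (v36,v1,v37) [-+-] → (2.15789, -0.961, 0.4185)–(1.83402, -0.961, 0.313215)  len=0.3406
  (v37,v1,v2) [-++] → (1.83402, -0.961, 0.313215)–(1.66597, -0.961, 0.2586)  len=0.1767
  (v37,v2,v38) [-+-] → (1.66597, -0.961, 0.2586)–(1.66597, -0.961, -0.0819476)  len=0.3405
  (v38,v2,v3) [-++] → (1.66597, -0.961, -0.0819476)–(1.66597, -0.961, -0.2586)  len=0.1767
  (v38,v3,v39) [-+-] → (1.66597, -0.961, -0.2586)–(1.9275, -0.961, -0.343624)  len=0.2750
  (v39,v3,v4) [-++] → (1.9275, -0.961, -0.343624)–(2.15789, -0.961, -0.4185)  len=0.2422
  (v39,v4,v35) [-+-] → (2.15789, -0.961, -0.4185)–(2.30238, -0.961, -0.219628)  len=0.2458
  (v35,v4,v0) [-++] → (2.30238, -0.961, -0.219628)–(2.46192, -0.961, 0)  len=0.2715

Chained into 2 loop(s):
  loop 1: 10 segments, perimeter = 2.5863
  loop 2: 10 segments, perimeter = 2.5863
Total perimeter = 5.173
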